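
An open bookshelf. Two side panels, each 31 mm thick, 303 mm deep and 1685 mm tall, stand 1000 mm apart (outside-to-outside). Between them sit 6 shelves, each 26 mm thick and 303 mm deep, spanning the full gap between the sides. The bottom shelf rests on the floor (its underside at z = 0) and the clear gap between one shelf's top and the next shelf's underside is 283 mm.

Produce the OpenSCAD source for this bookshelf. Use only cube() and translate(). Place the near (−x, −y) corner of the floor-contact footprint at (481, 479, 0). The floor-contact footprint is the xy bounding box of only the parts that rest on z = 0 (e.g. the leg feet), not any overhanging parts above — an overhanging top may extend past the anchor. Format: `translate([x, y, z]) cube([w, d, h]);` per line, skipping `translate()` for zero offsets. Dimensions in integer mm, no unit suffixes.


translate([481, 479, 0]) cube([31, 303, 1685]);
translate([1450, 479, 0]) cube([31, 303, 1685]);
translate([512, 479, 0]) cube([938, 303, 26]);
translate([512, 479, 309]) cube([938, 303, 26]);
translate([512, 479, 618]) cube([938, 303, 26]);
translate([512, 479, 927]) cube([938, 303, 26]);
translate([512, 479, 1236]) cube([938, 303, 26]);
translate([512, 479, 1545]) cube([938, 303, 26]);


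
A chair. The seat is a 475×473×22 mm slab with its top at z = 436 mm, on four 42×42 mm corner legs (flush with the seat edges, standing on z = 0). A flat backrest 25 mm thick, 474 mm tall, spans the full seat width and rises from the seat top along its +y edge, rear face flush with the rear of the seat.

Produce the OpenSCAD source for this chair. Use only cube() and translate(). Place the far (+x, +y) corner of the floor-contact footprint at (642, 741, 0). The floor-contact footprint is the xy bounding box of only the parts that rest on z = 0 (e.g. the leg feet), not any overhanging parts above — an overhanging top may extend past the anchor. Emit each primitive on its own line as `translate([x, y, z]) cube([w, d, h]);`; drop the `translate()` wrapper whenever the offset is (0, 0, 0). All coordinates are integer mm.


translate([167, 268, 414]) cube([475, 473, 22]);
translate([167, 268, 0]) cube([42, 42, 414]);
translate([600, 268, 0]) cube([42, 42, 414]);
translate([167, 699, 0]) cube([42, 42, 414]);
translate([600, 699, 0]) cube([42, 42, 414]);
translate([167, 716, 436]) cube([475, 25, 474]);


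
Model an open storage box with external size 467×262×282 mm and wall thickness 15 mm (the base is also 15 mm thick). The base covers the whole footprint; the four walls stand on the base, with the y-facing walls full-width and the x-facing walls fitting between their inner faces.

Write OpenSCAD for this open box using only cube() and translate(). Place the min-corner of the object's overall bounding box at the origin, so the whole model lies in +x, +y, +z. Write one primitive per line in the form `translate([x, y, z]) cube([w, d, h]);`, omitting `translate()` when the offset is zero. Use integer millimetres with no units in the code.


cube([467, 262, 15]);
translate([0, 0, 15]) cube([467, 15, 267]);
translate([0, 247, 15]) cube([467, 15, 267]);
translate([0, 15, 15]) cube([15, 232, 267]);
translate([452, 15, 15]) cube([15, 232, 267]);


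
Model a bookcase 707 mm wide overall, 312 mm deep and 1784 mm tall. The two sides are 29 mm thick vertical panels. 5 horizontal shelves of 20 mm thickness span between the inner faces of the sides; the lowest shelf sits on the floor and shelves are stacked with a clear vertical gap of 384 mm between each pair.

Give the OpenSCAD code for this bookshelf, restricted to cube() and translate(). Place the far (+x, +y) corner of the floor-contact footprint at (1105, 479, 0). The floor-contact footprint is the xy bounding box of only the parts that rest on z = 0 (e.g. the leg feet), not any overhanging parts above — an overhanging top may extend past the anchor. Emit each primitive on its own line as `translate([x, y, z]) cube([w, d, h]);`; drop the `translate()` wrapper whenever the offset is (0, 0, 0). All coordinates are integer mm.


translate([398, 167, 0]) cube([29, 312, 1784]);
translate([1076, 167, 0]) cube([29, 312, 1784]);
translate([427, 167, 0]) cube([649, 312, 20]);
translate([427, 167, 404]) cube([649, 312, 20]);
translate([427, 167, 808]) cube([649, 312, 20]);
translate([427, 167, 1212]) cube([649, 312, 20]);
translate([427, 167, 1616]) cube([649, 312, 20]);


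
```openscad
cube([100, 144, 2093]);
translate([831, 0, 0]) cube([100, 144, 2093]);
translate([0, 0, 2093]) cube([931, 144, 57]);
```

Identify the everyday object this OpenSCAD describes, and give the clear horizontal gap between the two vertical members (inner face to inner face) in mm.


A door frame. The clear opening width is 731 mm.

Two 2093 mm tall posts with a header on top — a door frame. The left jamb is 100 mm wide at x = 0; the right jamb starts at x = 831. The clear opening is 831 − 100 = 731 mm.


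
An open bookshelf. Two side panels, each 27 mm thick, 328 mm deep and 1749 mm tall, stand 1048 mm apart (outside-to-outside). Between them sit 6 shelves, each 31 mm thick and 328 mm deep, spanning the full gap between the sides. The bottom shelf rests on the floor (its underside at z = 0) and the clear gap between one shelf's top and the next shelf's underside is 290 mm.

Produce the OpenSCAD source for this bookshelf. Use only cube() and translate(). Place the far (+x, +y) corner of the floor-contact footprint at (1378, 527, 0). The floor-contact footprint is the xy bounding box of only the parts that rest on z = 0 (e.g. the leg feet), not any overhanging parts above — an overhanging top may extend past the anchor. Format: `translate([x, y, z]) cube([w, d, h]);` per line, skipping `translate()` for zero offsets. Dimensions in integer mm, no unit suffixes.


translate([330, 199, 0]) cube([27, 328, 1749]);
translate([1351, 199, 0]) cube([27, 328, 1749]);
translate([357, 199, 0]) cube([994, 328, 31]);
translate([357, 199, 321]) cube([994, 328, 31]);
translate([357, 199, 642]) cube([994, 328, 31]);
translate([357, 199, 963]) cube([994, 328, 31]);
translate([357, 199, 1284]) cube([994, 328, 31]);
translate([357, 199, 1605]) cube([994, 328, 31]);


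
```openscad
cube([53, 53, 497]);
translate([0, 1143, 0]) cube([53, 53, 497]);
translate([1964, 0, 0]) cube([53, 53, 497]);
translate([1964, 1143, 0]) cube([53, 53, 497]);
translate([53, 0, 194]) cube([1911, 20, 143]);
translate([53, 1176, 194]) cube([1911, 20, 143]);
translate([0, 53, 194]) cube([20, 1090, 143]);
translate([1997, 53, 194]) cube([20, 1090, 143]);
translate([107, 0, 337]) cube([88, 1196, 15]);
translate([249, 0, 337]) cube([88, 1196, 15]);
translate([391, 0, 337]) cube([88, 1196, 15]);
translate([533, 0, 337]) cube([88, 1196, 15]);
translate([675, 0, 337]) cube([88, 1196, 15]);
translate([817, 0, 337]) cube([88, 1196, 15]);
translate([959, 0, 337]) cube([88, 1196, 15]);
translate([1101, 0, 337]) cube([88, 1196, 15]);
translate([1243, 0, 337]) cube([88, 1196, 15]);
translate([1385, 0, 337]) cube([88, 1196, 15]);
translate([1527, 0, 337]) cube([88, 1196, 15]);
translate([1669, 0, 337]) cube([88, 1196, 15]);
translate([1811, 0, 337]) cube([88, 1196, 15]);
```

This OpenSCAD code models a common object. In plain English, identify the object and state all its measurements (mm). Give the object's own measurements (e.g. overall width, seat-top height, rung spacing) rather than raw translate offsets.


A bed frame 2017 mm long (x) by 1196 mm wide (y). Four 53×53 mm corner posts, 497 mm tall, at the corners of the footprint. Four rails of 20 mm thickness and 143 mm height run between adjacent posts with their undersides at z = 194 mm, their outer faces flush with the outside of the frame (the two x-running rails run between the posts' inner faces; the two y-running rails run between the posts' inner faces). 13 slats, each 88 mm wide (x) and 15 mm thick, lie across the top of the two x-running rails, running the full 1196 mm width of the frame in y; along x they sit between the end posts with a 54 mm gap after the −x posts and between neighbouring slats, leaving 65 mm before the +x posts.


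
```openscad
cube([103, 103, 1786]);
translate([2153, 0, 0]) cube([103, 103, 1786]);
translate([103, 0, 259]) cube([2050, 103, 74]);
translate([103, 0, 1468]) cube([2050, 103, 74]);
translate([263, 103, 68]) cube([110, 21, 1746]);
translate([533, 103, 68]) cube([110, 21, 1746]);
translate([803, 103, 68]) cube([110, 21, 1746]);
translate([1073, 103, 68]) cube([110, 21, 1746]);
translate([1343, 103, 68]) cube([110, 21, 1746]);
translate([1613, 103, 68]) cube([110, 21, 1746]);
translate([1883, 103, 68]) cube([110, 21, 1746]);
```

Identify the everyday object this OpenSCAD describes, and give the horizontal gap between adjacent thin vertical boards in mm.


A fence section. The picket gap is 160 mm.

Two posts, two rails, 7 pickets — a fence section. Span 2050 mm holds 7 pickets of 110 mm with 8 equal gaps: ⌊(2050 − 7·110) / 8⌋ = 160 mm.


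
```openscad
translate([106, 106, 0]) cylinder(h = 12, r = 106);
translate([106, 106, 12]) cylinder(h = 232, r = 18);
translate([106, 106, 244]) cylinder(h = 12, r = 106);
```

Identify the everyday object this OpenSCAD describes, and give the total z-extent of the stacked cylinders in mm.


A spool. The overall height is 256 mm.

Three coaxial cylinders, large–small–large — a spool. Two 12 mm flanges and a 232 mm core give 12 + 232 + 12 = 256 mm.


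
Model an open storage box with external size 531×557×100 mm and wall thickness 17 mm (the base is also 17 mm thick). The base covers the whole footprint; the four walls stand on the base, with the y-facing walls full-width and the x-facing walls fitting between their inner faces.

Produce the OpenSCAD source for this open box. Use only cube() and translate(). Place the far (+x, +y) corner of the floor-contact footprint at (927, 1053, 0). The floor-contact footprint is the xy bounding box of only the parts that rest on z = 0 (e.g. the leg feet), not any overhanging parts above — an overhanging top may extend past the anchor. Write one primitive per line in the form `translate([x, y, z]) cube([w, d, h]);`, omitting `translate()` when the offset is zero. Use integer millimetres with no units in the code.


translate([396, 496, 0]) cube([531, 557, 17]);
translate([396, 496, 17]) cube([531, 17, 83]);
translate([396, 1036, 17]) cube([531, 17, 83]);
translate([396, 513, 17]) cube([17, 523, 83]);
translate([910, 513, 17]) cube([17, 523, 83]);


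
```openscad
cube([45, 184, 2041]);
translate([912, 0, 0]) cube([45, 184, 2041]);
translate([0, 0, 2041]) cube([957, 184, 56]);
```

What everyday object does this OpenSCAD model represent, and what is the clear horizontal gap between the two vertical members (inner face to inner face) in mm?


A door frame. The clear opening width is 867 mm.

Two 2041 mm tall posts with a header on top — a door frame. The left jamb is 45 mm wide at x = 0; the right jamb starts at x = 912. The clear opening is 912 − 45 = 867 mm.


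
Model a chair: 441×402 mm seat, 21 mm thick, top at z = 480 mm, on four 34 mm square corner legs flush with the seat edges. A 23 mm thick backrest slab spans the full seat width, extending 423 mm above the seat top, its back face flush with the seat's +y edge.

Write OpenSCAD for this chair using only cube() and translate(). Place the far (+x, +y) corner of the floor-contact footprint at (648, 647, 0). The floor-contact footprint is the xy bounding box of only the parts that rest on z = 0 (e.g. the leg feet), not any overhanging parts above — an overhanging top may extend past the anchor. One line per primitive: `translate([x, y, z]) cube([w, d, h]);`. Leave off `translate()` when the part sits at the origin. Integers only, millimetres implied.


// leg_h = 480 - 21 = 459
translate([207, 245, 459]) cube([441, 402, 21]);
translate([207, 245, 0]) cube([34, 34, 459]);
translate([614, 245, 0]) cube([34, 34, 459]);
translate([207, 613, 0]) cube([34, 34, 459]);
translate([614, 613, 0]) cube([34, 34, 459]);
translate([207, 624, 480]) cube([441, 23, 423]);


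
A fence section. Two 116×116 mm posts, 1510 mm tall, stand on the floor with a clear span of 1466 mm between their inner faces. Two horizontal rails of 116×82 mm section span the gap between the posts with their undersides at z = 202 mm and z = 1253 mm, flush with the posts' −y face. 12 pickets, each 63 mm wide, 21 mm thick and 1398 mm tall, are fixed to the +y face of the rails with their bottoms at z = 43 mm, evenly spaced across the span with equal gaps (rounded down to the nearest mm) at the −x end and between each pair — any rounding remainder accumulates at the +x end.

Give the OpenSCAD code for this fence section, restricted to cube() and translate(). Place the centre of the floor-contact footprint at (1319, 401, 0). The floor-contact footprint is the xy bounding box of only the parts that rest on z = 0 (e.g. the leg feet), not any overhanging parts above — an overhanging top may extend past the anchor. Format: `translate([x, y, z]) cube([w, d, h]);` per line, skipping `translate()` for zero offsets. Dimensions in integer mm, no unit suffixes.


translate([470, 343, 0]) cube([116, 116, 1510]);
translate([2052, 343, 0]) cube([116, 116, 1510]);
translate([586, 343, 202]) cube([1466, 116, 82]);
translate([586, 343, 1253]) cube([1466, 116, 82]);
translate([640, 459, 43]) cube([63, 21, 1398]);
translate([757, 459, 43]) cube([63, 21, 1398]);
translate([874, 459, 43]) cube([63, 21, 1398]);
translate([991, 459, 43]) cube([63, 21, 1398]);
translate([1108, 459, 43]) cube([63, 21, 1398]);
translate([1225, 459, 43]) cube([63, 21, 1398]);
translate([1342, 459, 43]) cube([63, 21, 1398]);
translate([1459, 459, 43]) cube([63, 21, 1398]);
translate([1576, 459, 43]) cube([63, 21, 1398]);
translate([1693, 459, 43]) cube([63, 21, 1398]);
translate([1810, 459, 43]) cube([63, 21, 1398]);
translate([1927, 459, 43]) cube([63, 21, 1398]);


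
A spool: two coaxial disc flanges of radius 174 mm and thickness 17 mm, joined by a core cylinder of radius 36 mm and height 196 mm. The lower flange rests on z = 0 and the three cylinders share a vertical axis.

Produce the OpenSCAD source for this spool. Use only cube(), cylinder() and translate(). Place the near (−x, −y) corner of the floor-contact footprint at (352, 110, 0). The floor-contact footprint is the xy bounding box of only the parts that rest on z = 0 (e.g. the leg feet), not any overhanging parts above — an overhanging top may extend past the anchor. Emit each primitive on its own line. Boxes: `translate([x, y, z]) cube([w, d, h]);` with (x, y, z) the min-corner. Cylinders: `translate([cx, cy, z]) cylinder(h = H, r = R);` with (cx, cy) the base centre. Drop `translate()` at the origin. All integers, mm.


translate([526, 284, 0]) cylinder(h = 17, r = 174);
translate([526, 284, 17]) cylinder(h = 196, r = 36);
translate([526, 284, 213]) cylinder(h = 17, r = 174);


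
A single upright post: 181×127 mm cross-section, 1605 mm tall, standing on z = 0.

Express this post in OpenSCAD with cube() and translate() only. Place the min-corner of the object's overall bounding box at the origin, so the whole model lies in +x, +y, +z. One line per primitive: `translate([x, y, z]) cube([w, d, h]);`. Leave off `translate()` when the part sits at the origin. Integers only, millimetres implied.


cube([181, 127, 1605]);


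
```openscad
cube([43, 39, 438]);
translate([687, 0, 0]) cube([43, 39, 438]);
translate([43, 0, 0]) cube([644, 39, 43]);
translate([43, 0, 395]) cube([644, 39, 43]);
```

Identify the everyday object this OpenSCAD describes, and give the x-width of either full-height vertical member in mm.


A picture frame. The border width is 43 mm.

Four thin pieces enclosing a rectangular opening — a picture frame. The two full-height stiles are 438 mm tall; the top rail sits at z = 395 and is 43 mm tall, so the border above the opening is 438 − 395 = 43 mm, matching the stile x-width.


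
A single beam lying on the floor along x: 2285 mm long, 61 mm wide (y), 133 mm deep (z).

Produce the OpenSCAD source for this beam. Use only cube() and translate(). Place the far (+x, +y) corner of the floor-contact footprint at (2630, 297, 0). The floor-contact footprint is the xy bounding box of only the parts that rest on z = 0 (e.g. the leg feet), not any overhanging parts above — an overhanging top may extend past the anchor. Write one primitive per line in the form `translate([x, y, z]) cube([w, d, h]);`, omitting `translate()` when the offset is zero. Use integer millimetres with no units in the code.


translate([345, 236, 0]) cube([2285, 61, 133]);


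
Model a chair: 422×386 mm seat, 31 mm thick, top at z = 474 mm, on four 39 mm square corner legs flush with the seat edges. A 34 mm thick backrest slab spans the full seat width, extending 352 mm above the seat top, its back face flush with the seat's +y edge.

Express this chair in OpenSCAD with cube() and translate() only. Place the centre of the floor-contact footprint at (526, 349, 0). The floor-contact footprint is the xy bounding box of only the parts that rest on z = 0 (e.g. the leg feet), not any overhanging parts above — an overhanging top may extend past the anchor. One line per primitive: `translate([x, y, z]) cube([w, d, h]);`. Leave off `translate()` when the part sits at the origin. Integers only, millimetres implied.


// leg_h = 474 - 31 = 443
translate([315, 156, 443]) cube([422, 386, 31]);
translate([315, 156, 0]) cube([39, 39, 443]);
translate([698, 156, 0]) cube([39, 39, 443]);
translate([315, 503, 0]) cube([39, 39, 443]);
translate([698, 503, 0]) cube([39, 39, 443]);
translate([315, 508, 474]) cube([422, 34, 352]);


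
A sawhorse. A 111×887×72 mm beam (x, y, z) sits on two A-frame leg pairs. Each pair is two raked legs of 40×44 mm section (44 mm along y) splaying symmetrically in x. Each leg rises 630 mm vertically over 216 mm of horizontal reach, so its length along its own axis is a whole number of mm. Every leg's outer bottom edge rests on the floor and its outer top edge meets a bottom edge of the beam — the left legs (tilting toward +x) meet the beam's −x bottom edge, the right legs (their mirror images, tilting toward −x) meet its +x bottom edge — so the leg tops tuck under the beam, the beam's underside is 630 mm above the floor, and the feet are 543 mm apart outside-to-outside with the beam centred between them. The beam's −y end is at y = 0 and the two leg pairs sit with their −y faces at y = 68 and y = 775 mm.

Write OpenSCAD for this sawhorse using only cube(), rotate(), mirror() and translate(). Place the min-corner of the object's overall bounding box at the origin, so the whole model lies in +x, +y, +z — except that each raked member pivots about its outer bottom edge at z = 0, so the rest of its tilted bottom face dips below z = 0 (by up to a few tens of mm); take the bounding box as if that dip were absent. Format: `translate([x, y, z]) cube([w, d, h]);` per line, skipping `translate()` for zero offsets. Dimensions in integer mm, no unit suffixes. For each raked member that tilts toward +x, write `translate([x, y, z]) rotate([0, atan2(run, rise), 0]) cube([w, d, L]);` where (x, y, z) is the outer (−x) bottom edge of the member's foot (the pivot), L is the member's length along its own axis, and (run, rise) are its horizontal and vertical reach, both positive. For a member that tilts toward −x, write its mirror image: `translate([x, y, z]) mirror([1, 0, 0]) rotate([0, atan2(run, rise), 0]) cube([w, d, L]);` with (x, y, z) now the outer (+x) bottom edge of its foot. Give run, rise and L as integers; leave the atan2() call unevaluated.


translate([216, 0, 630]) cube([111, 887, 72]);
translate([0, 68, 0]) rotate([0, atan2(216, 630), 0]) cube([40, 44, 666]);
translate([543, 68, 0]) mirror([1, 0, 0]) rotate([0, atan2(216, 630), 0]) cube([40, 44, 666]);
translate([0, 775, 0]) rotate([0, atan2(216, 630), 0]) cube([40, 44, 666]);
translate([543, 775, 0]) mirror([1, 0, 0]) rotate([0, atan2(216, 630), 0]) cube([40, 44, 666]);


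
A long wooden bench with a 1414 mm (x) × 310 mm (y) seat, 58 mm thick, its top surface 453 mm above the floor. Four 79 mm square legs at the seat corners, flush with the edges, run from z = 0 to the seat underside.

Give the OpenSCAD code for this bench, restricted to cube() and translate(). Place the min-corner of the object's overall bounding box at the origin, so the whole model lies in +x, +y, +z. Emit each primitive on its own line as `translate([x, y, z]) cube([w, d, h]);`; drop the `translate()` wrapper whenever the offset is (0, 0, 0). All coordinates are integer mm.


translate([0, 0, 395]) cube([1414, 310, 58]);
cube([79, 79, 395]);
translate([0, 231, 0]) cube([79, 79, 395]);
translate([1335, 0, 0]) cube([79, 79, 395]);
translate([1335, 231, 0]) cube([79, 79, 395]);


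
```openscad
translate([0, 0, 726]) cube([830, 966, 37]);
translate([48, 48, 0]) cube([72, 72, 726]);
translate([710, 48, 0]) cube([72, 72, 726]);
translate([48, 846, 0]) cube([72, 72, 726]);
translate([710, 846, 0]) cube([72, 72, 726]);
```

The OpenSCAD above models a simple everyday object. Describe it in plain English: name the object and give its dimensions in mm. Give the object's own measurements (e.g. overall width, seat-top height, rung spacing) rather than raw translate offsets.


A table: top 830 mm (x) × 966 mm (y), 37 mm thick, upper face at z = 763 mm, on four 72×72 mm square legs, each inset 48 mm from the nearest pair of top edges from z = 0 to the bottom of the top.


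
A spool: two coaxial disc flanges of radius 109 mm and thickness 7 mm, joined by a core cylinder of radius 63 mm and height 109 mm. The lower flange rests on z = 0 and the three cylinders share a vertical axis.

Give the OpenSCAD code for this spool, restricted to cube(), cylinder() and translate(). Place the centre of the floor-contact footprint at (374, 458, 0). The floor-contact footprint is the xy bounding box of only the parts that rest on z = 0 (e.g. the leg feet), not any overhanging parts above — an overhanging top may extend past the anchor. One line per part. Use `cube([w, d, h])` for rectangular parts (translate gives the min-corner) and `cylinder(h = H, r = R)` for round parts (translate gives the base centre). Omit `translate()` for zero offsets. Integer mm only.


translate([374, 458, 0]) cylinder(h = 7, r = 109);
translate([374, 458, 7]) cylinder(h = 109, r = 63);
translate([374, 458, 116]) cylinder(h = 7, r = 109);


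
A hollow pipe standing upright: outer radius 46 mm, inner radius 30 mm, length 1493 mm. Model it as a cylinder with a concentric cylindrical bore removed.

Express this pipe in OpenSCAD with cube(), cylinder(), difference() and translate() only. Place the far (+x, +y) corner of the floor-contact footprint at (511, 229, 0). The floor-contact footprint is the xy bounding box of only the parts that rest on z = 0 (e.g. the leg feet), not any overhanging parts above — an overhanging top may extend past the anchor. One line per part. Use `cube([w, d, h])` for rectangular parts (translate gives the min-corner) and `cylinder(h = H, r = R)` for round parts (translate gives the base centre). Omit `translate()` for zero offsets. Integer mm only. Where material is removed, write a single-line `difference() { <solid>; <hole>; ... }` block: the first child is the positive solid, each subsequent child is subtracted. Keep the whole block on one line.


difference() { translate([465, 183, 0]) cylinder(h = 1493, r = 46); translate([465, 183, 0]) cylinder(h = 1493, r = 30); }


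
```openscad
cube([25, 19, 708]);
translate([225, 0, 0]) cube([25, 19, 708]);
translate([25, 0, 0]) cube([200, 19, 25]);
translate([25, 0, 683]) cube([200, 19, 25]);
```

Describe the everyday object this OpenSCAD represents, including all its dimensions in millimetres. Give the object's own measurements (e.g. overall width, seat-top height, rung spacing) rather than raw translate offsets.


A rectangular picture frame lying in the x–z plane (depth along y). The opening is 200 mm wide (x) by 658 mm tall (z), surrounded by a border 25 mm wide on all four sides. The frame is 19 mm deep and is made of two full-height vertical stiles with two horizontal rails fitted between them.


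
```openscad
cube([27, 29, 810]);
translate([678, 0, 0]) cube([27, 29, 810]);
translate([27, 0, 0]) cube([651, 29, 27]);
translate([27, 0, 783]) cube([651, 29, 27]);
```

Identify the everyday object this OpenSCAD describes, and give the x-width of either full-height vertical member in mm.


A picture frame. The border width is 27 mm.

Four thin pieces enclosing a rectangular opening — a picture frame. The two full-height stiles are 810 mm tall; the top rail sits at z = 783 and is 27 mm tall, so the border above the opening is 810 − 783 = 27 mm, matching the stile x-width.


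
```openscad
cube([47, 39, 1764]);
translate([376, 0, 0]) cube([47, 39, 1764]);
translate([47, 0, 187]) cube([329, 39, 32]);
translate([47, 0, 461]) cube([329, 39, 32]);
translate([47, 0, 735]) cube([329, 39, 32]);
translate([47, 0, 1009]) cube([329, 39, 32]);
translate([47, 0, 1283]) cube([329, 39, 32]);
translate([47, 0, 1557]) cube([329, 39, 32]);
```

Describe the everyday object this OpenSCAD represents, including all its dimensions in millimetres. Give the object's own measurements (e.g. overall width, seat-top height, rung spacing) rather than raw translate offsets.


A straight ladder. Two 47×39 mm vertical rails, 1764 mm tall, stand 423 mm apart (outside-to-outside) with their front faces coplanar on the −y side. 6 rungs, each 39 mm deep and 32 mm tall, span between the inner faces of the rails, front faces flush with the rails. The lowest rung's underside is at z = 187 mm and rungs are spaced 274 mm apart (underside to underside).


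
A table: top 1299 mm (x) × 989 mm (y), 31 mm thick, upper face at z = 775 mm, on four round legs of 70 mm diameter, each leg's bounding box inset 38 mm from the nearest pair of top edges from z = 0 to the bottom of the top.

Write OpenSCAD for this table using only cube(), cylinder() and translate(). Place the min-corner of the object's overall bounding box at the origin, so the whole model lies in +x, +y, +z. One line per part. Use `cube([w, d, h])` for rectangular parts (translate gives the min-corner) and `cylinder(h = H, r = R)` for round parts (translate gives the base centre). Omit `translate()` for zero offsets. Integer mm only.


// leg_h = 775 - 31 = 744
translate([0, 0, 744]) cube([1299, 989, 31]);
translate([73, 73, 0]) cylinder(h = 744, r = 35);
translate([1226, 73, 0]) cylinder(h = 744, r = 35);
translate([73, 916, 0]) cylinder(h = 744, r = 35);
translate([1226, 916, 0]) cylinder(h = 744, r = 35);


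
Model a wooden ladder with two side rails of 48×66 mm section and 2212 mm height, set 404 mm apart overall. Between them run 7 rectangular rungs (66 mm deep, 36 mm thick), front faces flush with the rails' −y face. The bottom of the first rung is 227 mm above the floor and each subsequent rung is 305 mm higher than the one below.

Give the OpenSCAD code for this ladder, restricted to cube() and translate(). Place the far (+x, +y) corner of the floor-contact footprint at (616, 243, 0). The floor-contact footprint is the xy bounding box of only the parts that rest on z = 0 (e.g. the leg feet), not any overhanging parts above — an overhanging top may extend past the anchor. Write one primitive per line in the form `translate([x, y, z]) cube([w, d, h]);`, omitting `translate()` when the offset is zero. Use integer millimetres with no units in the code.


translate([212, 177, 0]) cube([48, 66, 2212]);
translate([568, 177, 0]) cube([48, 66, 2212]);
translate([260, 177, 227]) cube([308, 66, 36]);
translate([260, 177, 532]) cube([308, 66, 36]);
translate([260, 177, 837]) cube([308, 66, 36]);
translate([260, 177, 1142]) cube([308, 66, 36]);
translate([260, 177, 1447]) cube([308, 66, 36]);
translate([260, 177, 1752]) cube([308, 66, 36]);
translate([260, 177, 2057]) cube([308, 66, 36]);


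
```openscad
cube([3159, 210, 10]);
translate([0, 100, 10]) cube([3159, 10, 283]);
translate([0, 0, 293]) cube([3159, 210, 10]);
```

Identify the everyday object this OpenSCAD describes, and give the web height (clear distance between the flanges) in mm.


An I-beam. The web height is 283 mm.

Two wide flanges with a thin centred web — an I-beam. Overall 303 mm minus two 10 mm flanges gives a web of 303 − 2·10 = 283 mm.


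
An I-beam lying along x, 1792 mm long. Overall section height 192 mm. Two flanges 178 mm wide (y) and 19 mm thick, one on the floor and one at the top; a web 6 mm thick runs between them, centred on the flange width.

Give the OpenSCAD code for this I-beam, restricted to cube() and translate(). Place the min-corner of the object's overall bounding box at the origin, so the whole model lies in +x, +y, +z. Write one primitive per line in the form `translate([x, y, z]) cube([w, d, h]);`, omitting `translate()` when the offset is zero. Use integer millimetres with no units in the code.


cube([1792, 178, 19]);
translate([0, 86, 19]) cube([1792, 6, 154]);
translate([0, 0, 173]) cube([1792, 178, 19]);


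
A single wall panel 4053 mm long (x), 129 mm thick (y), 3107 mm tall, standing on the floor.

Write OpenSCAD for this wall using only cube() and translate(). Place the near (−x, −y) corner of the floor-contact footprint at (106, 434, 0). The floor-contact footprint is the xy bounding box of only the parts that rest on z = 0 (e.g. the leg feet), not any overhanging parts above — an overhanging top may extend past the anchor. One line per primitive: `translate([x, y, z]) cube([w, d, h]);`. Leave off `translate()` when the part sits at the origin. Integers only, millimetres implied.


translate([106, 434, 0]) cube([4053, 129, 3107]);


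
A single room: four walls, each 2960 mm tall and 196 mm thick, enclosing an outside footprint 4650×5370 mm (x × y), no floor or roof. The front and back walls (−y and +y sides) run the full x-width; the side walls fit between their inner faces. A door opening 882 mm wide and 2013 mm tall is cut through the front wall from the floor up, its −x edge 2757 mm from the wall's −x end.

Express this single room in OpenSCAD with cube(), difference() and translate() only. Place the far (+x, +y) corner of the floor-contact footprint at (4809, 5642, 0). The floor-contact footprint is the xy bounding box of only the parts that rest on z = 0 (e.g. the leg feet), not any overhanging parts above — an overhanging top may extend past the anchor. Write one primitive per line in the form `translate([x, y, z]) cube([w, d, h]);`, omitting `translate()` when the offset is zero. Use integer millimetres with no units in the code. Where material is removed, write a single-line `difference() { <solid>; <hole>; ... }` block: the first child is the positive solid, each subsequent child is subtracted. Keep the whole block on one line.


difference() { translate([159, 272, 0]) cube([4650, 196, 2960]); translate([2916, 272, 0]) cube([882, 196, 2013]); }
translate([159, 5446, 0]) cube([4650, 196, 2960]);
translate([159, 468, 0]) cube([196, 4978, 2960]);
translate([4613, 468, 0]) cube([196, 4978, 2960]);


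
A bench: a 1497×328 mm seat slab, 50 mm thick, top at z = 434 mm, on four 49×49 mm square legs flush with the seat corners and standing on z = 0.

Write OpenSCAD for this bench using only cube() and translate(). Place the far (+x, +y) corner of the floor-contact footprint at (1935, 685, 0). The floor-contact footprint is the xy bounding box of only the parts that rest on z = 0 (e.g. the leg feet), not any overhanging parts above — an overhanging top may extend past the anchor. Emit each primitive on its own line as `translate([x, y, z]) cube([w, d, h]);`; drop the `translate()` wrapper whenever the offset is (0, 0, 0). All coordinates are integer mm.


// leg_h = 434 − 50 = 384
translate([438, 357, 384]) cube([1497, 328, 50]);
translate([438, 357, 0]) cube([49, 49, 384]);
translate([438, 636, 0]) cube([49, 49, 384]);
translate([1886, 357, 0]) cube([49, 49, 384]);
translate([1886, 636, 0]) cube([49, 49, 384]);


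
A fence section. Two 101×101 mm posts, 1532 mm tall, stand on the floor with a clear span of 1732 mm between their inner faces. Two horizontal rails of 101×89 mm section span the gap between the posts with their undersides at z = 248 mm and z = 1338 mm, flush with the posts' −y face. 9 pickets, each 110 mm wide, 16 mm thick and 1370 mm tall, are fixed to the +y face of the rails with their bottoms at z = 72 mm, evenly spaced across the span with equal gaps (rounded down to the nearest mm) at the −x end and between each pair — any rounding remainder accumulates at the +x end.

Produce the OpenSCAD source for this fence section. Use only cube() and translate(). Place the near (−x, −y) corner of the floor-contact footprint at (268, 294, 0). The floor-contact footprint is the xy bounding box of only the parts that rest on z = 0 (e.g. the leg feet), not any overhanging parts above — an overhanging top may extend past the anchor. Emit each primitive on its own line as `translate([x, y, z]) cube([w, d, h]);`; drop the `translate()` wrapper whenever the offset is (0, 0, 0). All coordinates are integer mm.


translate([268, 294, 0]) cube([101, 101, 1532]);
translate([2101, 294, 0]) cube([101, 101, 1532]);
translate([369, 294, 248]) cube([1732, 101, 89]);
translate([369, 294, 1338]) cube([1732, 101, 89]);
translate([443, 395, 72]) cube([110, 16, 1370]);
translate([627, 395, 72]) cube([110, 16, 1370]);
translate([811, 395, 72]) cube([110, 16, 1370]);
translate([995, 395, 72]) cube([110, 16, 1370]);
translate([1179, 395, 72]) cube([110, 16, 1370]);
translate([1363, 395, 72]) cube([110, 16, 1370]);
translate([1547, 395, 72]) cube([110, 16, 1370]);
translate([1731, 395, 72]) cube([110, 16, 1370]);
translate([1915, 395, 72]) cube([110, 16, 1370]);


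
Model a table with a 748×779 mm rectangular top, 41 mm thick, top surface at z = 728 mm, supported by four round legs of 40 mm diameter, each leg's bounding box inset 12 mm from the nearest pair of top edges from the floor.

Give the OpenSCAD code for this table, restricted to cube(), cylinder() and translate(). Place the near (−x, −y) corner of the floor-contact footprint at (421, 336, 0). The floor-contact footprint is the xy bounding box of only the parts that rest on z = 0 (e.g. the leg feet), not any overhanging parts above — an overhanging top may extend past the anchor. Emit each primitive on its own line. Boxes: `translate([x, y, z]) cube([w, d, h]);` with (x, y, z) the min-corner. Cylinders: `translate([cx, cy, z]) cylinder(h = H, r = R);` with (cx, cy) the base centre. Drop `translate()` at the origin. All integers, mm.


// leg_h = 728 - 41 = 687
translate([409, 324, 687]) cube([748, 779, 41]);
translate([441, 356, 0]) cylinder(h = 687, r = 20);
translate([1125, 356, 0]) cylinder(h = 687, r = 20);
translate([441, 1071, 0]) cylinder(h = 687, r = 20);
translate([1125, 1071, 0]) cylinder(h = 687, r = 20);


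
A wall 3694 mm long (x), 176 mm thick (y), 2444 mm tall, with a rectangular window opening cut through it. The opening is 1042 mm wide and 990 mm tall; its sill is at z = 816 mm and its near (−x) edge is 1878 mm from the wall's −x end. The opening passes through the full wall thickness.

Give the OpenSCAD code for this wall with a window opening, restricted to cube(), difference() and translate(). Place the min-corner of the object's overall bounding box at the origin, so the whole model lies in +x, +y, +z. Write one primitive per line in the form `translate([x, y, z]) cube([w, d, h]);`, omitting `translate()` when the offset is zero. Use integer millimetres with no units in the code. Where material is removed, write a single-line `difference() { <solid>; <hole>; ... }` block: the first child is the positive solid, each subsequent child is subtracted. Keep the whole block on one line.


difference() { cube([3694, 176, 2444]); translate([1878, 0, 816]) cube([1042, 176, 990]); }


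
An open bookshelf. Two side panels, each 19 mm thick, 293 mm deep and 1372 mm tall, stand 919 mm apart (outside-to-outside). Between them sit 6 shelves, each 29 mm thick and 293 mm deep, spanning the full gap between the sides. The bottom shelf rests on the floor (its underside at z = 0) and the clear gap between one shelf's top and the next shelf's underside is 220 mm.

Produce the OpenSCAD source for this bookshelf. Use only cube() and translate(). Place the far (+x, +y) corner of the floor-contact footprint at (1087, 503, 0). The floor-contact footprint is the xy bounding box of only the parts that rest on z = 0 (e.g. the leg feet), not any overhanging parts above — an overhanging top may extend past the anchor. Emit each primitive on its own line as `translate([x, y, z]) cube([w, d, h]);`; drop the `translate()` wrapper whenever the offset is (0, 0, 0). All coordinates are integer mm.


translate([168, 210, 0]) cube([19, 293, 1372]);
translate([1068, 210, 0]) cube([19, 293, 1372]);
translate([187, 210, 0]) cube([881, 293, 29]);
translate([187, 210, 249]) cube([881, 293, 29]);
translate([187, 210, 498]) cube([881, 293, 29]);
translate([187, 210, 747]) cube([881, 293, 29]);
translate([187, 210, 996]) cube([881, 293, 29]);
translate([187, 210, 1245]) cube([881, 293, 29]);


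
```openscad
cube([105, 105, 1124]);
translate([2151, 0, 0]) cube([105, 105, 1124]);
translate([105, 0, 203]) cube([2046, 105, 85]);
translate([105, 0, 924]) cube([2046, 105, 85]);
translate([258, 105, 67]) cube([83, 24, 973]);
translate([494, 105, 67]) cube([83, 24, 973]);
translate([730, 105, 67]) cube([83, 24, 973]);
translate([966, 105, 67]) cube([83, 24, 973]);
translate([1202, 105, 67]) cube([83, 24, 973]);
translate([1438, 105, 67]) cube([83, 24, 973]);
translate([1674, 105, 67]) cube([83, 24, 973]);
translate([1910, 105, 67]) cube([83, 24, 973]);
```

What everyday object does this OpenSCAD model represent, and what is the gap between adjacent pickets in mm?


A fence section. The picket gap is 153 mm.

Two posts, two rails, 8 pickets — a fence section. Span 2046 mm holds 8 pickets of 83 mm with 9 equal gaps: ⌊(2046 − 8·83) / 9⌋ = 153 mm.


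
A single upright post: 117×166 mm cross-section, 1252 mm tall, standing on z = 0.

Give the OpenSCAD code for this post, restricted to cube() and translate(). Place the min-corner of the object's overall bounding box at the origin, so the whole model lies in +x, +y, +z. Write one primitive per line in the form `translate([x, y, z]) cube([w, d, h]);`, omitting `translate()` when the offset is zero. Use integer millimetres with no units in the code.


cube([117, 166, 1252]);


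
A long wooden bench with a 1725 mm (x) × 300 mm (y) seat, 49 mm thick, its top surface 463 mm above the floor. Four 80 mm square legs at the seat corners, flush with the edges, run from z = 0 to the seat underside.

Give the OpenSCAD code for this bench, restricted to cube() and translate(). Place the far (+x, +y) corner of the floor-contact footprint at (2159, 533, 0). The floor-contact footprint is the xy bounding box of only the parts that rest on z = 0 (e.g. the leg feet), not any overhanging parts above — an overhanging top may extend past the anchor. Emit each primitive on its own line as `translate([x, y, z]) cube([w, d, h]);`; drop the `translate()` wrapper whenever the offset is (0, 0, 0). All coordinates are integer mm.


// leg_h = 463 − 49 = 414
translate([434, 233, 414]) cube([1725, 300, 49]);
translate([434, 233, 0]) cube([80, 80, 414]);
translate([434, 453, 0]) cube([80, 80, 414]);
translate([2079, 233, 0]) cube([80, 80, 414]);
translate([2079, 453, 0]) cube([80, 80, 414]);


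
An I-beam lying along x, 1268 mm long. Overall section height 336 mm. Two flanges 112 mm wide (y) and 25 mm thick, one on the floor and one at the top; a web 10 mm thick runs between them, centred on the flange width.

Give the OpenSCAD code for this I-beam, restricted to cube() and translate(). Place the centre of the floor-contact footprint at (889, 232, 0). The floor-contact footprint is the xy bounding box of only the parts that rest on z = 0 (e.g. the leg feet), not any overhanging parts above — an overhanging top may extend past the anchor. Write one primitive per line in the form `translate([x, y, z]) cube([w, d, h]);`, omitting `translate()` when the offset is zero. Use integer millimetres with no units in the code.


translate([255, 176, 0]) cube([1268, 112, 25]);
translate([255, 227, 25]) cube([1268, 10, 286]);
translate([255, 176, 311]) cube([1268, 112, 25]);
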